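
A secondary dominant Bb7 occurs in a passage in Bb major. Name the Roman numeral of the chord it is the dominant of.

The chord is a dominant seventh chord on Bb.
A dominant resolves down a perfect fifth: Bb → Eb. In Bb major, Eb is scale degree 4, i.e. IV.

IV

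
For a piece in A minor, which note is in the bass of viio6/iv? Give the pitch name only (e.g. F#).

E

The applied chord viio6/iv is rooted on C#: C#-E-G.
The figure 6 means first inversion — the third is in the bass.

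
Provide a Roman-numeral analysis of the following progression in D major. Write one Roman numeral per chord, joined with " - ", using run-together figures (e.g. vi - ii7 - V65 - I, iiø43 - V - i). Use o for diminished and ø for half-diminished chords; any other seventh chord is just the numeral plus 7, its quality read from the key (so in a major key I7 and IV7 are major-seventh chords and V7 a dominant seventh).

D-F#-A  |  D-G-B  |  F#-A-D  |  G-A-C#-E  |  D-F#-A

D-F#-A: major triad on D = scale degree 1 → I.
D-G-B: root G is the subdominant; major triad there is IV64.
F#-A-D: major triad on D = scale degree 1 → I6.
G-A-C#-E: dominant seventh chord on A = scale degree 5 → V42.
D-F#-A has root D, degree 1 in D major, so I.

I - IV64 - I6 - V42 - I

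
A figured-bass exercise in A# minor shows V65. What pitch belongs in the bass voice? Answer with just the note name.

G##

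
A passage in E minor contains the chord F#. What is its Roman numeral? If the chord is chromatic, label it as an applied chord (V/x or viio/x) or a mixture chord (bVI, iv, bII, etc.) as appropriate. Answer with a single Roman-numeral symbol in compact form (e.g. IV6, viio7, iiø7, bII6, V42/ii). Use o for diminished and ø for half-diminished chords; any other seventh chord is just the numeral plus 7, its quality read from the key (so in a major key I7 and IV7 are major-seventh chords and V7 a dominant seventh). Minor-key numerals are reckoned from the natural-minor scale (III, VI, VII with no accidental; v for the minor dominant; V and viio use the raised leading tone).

V/V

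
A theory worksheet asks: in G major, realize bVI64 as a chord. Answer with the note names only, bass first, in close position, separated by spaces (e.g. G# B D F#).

Bb Eb G

bVI64 is a major triad on the lowered sixth degree, borrowed from the parallel minor. In G major that root is Eb.
So the chord is Eb-G-Bb, a major triad.
The figured bass 64 indicates second inversion, placing the fifth (Bb) in the bass: Bb-Eb-G.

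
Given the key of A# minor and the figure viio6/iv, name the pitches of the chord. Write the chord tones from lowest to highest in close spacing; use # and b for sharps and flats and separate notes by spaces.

viio6/iv is a secondary leading-tone chord. The target iv is D# in A# minor; the applied chord is rooted a semitone below, on C##.
Building a diminished triad on C## gives C##-E#-G#.
With the 6 figure the chord is in first inversion; from the bass E# upward in close position it reads E#-G#-C##.

E# G# C##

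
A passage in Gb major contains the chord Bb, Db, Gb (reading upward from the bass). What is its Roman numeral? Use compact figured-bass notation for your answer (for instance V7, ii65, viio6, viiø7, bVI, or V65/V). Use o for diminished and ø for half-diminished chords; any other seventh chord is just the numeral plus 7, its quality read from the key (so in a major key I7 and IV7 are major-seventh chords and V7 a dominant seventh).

I6

Stacked in thirds the chord is Gb-Bb-Db: a major triad on Gb.
In Gb major, Gb is the tonic; the diatonic major triad there is I.
With Bb in the bass the chord is in first inversion, so the figured bass is 6.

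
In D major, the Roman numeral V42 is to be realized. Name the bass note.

G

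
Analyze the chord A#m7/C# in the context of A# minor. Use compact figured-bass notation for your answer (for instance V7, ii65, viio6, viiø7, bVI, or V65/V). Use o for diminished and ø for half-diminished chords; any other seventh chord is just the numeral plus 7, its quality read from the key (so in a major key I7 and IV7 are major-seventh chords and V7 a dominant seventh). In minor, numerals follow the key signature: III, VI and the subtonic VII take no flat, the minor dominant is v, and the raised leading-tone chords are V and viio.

i65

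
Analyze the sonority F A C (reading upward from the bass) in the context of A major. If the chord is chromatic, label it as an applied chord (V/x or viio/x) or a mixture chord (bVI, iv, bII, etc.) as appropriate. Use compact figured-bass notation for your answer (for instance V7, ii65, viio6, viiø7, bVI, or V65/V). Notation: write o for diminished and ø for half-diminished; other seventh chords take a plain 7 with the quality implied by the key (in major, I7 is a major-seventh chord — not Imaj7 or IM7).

The pitches F-A-C form a major triad rooted on F.
F is the lowered sixth degree of A major (diatonic 6 would be F#). This is a major triad on the lowered sixth degree, borrowed from the parallel minor.

bVI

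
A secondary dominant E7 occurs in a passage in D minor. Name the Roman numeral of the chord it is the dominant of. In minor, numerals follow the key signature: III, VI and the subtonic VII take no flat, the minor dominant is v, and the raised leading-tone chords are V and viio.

V

The chord is a dominant seventh chord on E.
A dominant resolves down a perfect fifth: E → A. In D minor, A is scale degree 5, i.e. V.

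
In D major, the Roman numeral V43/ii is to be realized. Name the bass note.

F#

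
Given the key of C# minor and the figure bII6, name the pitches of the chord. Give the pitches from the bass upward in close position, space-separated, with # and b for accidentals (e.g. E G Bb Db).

F# A D

Scale degree 2 in C# minor is D#; lowering it a half step gives D. bII6 is the Neapolitan sixth — a major triad on the lowered second degree, here in its customary first inversion.
So the chord is D-F#-A.
With the 6 figure the chord is in first inversion; from the bass F# upward in close position it reads F#-A-D.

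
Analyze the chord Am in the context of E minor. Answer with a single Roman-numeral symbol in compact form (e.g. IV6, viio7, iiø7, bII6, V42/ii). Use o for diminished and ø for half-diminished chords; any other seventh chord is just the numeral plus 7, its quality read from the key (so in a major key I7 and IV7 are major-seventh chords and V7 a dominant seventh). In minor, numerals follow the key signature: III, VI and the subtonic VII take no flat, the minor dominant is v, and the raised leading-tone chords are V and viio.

iv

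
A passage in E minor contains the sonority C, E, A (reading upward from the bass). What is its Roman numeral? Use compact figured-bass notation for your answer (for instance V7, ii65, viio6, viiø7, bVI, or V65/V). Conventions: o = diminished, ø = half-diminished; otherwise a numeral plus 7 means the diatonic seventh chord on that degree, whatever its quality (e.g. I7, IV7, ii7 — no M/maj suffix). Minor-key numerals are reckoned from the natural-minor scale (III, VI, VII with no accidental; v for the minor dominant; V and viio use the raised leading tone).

iv6

Stacked in thirds the chord is A-C-E: a minor triad on A.
In E minor, A is the subdominant; the diatonic minor triad there is iv.
With C in the bass the chord is in first inversion, so the figured bass is 6.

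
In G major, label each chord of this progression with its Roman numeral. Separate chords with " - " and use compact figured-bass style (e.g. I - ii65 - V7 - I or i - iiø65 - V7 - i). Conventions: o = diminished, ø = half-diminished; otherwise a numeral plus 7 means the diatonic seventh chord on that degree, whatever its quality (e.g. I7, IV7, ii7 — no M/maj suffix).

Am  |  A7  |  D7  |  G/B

Am: minor triad on A = scale degree 2 → ii.
A7: a dominant seventh chord on A, the applied dominant of V → V7/V.
D7: root D is the dominant; dominant seventh chord there is V7.
G/B: root G is the tonic; major triad there is I6.

ii - V7/V - V7 - I6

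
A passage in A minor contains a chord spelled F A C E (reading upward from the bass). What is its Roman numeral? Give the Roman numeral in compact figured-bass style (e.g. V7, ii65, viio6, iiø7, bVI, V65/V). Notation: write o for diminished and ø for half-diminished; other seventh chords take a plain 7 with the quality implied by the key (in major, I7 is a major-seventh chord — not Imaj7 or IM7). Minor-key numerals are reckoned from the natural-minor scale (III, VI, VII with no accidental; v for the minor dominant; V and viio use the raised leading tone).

VI7

The pitches F-A-C-E form a major seventh chord rooted on F.
F is scale degree 6 in A minor, and a major seventh chord on that degree is written VI7.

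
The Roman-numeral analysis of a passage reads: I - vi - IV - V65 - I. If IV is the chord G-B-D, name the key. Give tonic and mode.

The anchor chord is a major triad on G, labeled IV.
If G is scale degree 4 and the mode makes that degree carry a major triad, the tonic is D and the mode is major.

D major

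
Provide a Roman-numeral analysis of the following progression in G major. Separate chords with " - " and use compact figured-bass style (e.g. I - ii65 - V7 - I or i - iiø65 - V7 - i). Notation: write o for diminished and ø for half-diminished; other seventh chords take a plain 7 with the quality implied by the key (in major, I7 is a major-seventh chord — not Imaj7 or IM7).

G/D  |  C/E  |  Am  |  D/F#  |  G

I64 - IV6 - ii - V6 - I

G/D: root G is the tonic; major triad there is I64.
C/E: major triad on C = scale degree 4 → IV6.
Am has root A, degree 2 in G major, so ii.
D/F# has root D, degree 5 in G major, so V6.
G: major triad on G = scale degree 1 → I.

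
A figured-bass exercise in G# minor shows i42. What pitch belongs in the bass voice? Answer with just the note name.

F#

i in G# minor has root G#; the chord is G#-B-D#-F#.
The figure 42 means third inversion — the seventh is in the bass.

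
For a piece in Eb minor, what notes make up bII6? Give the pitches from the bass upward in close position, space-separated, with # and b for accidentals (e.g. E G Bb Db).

Ab Cb Fb

bII6 is the Neapolitan sixth — a major triad on the lowered second degree, here in its customary first inversion. In Eb minor that root is Fb.
So the chord is Fb-Ab-Cb, a major triad.
The figured bass 6 indicates first inversion, placing the third (Ab) in the bass: Ab-Cb-Fb.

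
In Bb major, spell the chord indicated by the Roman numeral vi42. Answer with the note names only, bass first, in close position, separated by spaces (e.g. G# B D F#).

F G Bb D

In Bb major, scale degree 6 is G, and the diatonic chord built there is a minor seventh chord.
Stacking thirds from G gives G-Bb-D-F.
The figured bass 42 indicates third inversion, placing the seventh (F) in the bass: F-G-Bb-D.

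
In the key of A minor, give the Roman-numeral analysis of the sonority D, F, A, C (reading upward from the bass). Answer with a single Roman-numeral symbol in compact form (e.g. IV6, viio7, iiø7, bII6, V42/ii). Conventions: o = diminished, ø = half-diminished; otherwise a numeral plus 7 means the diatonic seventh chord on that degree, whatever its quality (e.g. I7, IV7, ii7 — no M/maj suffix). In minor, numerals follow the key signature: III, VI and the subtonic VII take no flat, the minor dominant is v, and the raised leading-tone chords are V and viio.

iv7

The pitches D-F-A-C form a minor seventh chord rooted on D.
D is scale degree 4 in A minor, and a minor seventh chord on that degree is written iv7.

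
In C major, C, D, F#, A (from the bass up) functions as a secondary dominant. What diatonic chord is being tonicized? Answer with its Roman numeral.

V

The chord is a dominant seventh chord on D.
A dominant resolves down a perfect fifth: D → G. In C major, G is scale degree 5, i.e. V.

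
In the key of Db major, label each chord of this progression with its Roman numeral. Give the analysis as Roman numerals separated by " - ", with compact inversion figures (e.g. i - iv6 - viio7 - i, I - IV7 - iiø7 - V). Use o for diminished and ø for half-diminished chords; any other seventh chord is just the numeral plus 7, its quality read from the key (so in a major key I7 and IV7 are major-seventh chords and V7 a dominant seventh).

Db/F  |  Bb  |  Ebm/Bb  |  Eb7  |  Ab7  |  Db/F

I6 - V/ii - ii64 - V7/V - V7 - I6

Db/F: root Db is the tonic; major triad there is I6.
Bb: chromatic; Bb is V of ii, so V/ii.
Ebm/Bb has root Eb, degree 2 in Db major, so ii64.
Eb7: a dominant seventh chord on Eb, the applied dominant of V → V7/V.
Ab7: dominant seventh chord on Ab = scale degree 5 → V7.
Db/F has root Db, degree 1 in Db major, so I6.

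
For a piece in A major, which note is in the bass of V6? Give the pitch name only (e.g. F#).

G#

V in A major has root E; the chord is E-G#-B.
The figure 6 means first inversion — the third is in the bass.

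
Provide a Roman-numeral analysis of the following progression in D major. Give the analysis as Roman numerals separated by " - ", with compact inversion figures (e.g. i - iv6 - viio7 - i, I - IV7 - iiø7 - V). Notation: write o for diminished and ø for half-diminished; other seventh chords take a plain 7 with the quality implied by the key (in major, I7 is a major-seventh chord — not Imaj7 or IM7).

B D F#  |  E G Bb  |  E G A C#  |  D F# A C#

B-D-F#: minor triad on B = scale degree 6 → vi.
E-G-Bb is non-diatonic — iio, a mixture chord from D minor.
E-G-A-C#: dominant seventh chord on A = scale degree 5 → V43.
D-F#-A-C#: root D is the tonic; major seventh chord there is I7.

vi - iio - V43 - I7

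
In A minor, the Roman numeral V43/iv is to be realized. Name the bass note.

E

The applied chord V43/iv is rooted on A: A-C#-E-G.
The figure 43 means second inversion — the fifth is in the bass.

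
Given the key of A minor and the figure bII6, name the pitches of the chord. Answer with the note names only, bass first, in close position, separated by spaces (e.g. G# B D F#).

bII6 is the Neapolitan sixth — a major triad on the lowered second degree, here in its customary first inversion. In A minor that root is Bb.
So the chord is Bb-D-F, a major triad.
The figured bass 6 indicates first inversion, placing the third (D) in the bass: D-F-Bb.

D F Bb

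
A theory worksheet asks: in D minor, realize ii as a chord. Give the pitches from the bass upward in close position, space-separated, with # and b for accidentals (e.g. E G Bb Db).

E G B

Scale degree 2 in D minor is E; here the chord built on it is altered to a minor triad. ii is the minor supertonic, borrowed from the parallel major (the Dorian ii).
So the chord is E-G-B.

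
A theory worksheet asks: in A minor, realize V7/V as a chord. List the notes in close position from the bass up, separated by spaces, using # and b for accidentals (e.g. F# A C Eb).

The slash means an applied dominant: we want the dominant of V. In A minor, V is E major, and its dominant is built on B.
Building a dominant seventh chord on B gives B-D#-F#-A.

B D# F# A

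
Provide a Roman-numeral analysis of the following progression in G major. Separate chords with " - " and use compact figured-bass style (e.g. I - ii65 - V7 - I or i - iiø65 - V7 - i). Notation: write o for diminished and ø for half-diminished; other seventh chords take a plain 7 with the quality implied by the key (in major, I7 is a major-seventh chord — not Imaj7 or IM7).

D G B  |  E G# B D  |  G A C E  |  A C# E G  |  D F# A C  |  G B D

I64 - V7/ii - ii42 - V7/V - V7 - I

D-G-B has root G, degree 1 in G major, so I64.
E-G#-B-D is the secondary dominant of ii (dominant seventh chord on E): V7/ii.
G-A-C-E: root A is the supertonic; minor seventh chord there is ii42.
A-C#-E-G is the secondary dominant of V (dominant seventh chord on A): V7/V.
D-F#-A-C: root D is the dominant; dominant seventh chord there is V7.
G-B-D: root G is the tonic; major triad there is I.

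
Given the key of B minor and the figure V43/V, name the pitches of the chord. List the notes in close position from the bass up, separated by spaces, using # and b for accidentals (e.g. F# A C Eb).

G# B C# E#

The slash means an applied dominant: we want the dominant of V. In B minor, V is F# major, and its dominant is built on C#.
Building a dominant seventh chord on C# gives C#-E#-G#-B.
With the 43 figure the chord is in second inversion; from the bass G# upward in close position it reads G#-B-C#-E#.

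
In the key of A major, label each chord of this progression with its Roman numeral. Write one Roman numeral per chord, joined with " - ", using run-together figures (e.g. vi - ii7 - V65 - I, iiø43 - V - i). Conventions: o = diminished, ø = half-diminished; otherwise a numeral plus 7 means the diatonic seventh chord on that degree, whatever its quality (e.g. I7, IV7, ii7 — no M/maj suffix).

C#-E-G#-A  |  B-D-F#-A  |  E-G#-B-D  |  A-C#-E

I65 - ii7 - V7 - I

C#-E-G#-A: root A is the tonic; major seventh chord there is I65.
B-D-F#-A: root B is the supertonic; minor seventh chord there is ii7.
E-G#-B-D: dominant seventh chord on E = scale degree 5 → V7.
A-C#-E: major triad on A = scale degree 1 → I.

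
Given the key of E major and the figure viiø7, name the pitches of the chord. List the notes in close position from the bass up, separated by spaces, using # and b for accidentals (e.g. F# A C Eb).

In E major, the seventh degree is D#, and the diatonic chord built there is a half-diminished seventh chord.
Stacking thirds from D# gives D#-F#-A-C#.

D# F# A C#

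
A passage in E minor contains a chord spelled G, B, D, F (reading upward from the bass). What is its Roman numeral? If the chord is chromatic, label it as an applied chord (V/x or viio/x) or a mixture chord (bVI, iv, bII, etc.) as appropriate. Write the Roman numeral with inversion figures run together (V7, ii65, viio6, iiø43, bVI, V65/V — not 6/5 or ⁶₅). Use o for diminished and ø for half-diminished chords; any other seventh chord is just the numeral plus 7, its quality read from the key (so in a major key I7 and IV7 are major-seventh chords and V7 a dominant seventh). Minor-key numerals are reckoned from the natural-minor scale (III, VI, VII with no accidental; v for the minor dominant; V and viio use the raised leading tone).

V7/VI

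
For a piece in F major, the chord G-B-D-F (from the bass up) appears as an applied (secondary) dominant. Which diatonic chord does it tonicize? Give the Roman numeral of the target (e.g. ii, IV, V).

V

The chord is a dominant seventh chord on G.
A dominant resolves down a perfect fifth: G → C. In F major, C is scale degree 5, i.e. V.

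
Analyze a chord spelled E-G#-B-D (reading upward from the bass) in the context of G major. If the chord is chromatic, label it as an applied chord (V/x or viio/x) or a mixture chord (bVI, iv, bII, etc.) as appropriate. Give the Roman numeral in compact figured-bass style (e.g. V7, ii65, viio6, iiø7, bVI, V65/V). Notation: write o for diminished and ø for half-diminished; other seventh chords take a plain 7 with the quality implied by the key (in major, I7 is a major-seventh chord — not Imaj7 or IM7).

V7/ii

The pitches E-G#-B-D form a dominant seventh chord rooted on E.
E is not a diatonic chord root with this quality in G major, but it lies a perfect fifth above A (ii), so the chord functions as an applied dominant of ii.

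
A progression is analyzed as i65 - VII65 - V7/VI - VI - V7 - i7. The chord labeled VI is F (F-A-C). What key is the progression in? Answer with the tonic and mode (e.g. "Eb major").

A minor

VI is given as F-A-C — a major triad with root F.
VI on F implies F is the submediant; that puts the tonic at A, and the uppercase numeral fits minor mode.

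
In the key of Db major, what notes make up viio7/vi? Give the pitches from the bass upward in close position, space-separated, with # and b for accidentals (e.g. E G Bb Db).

A C Eb Gb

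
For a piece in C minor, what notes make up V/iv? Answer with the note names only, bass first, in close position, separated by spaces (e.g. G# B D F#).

The slash means an applied dominant: we want the dominant of iv. In C minor, iv is F minor, and its dominant is built on C.
Building a major triad on C gives C-E-G.

C E G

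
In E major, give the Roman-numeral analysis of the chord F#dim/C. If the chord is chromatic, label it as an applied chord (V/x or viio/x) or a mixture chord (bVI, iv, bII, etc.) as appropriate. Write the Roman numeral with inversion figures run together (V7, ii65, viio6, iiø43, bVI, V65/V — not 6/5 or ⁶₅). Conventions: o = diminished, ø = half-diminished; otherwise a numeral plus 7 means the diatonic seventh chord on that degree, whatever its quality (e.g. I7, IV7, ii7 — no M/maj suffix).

The pitches F#-A-C form a diminished triad rooted on F#.
F# is the second degree of E major. This is the diminished supertonic triad, borrowed from the parallel minor.
With C in the bass the chord is in second inversion, so the figured bass is 64.

iio64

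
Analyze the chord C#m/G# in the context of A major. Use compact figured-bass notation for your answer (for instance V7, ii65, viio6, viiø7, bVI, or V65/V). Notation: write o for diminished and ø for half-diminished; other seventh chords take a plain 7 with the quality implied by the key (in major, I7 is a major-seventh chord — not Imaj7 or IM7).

iii64

Stacked in thirds the chord is C#-E-G#: a minor triad on C#.
C# is scale degree 3 in A major, and a minor triad on that degree is written iii.
With G# in the bass the chord is in second inversion, so the figured bass is 64.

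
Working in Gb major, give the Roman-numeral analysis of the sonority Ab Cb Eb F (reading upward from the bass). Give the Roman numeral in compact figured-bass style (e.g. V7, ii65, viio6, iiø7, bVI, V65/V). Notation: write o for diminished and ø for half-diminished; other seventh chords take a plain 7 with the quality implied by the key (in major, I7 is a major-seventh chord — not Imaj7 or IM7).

viiø65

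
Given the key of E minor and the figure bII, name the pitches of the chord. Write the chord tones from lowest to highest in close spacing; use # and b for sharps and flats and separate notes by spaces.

F A C

bII is the Neapolitan chord — a major triad on the lowered second degree. In E minor that root is F.
So the chord is F-A-C, a major triad.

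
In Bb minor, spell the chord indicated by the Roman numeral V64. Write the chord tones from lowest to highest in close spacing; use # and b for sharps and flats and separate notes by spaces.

C F A

In Bb minor, the fifth degree is F. The dominant is major (leading tone raised), so V is a major triad.
That chord is spelled F-A-C.
With the 64 figure the chord is in second inversion; from the bass C upward in close position it reads C-F-A.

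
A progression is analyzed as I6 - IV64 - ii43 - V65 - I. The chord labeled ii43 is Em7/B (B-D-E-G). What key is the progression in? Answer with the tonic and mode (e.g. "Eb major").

D major

ii43 is given as B-D-E-G — a minor seventh chord with root E.
ii43 on E implies E is the supertonic; that puts the tonic at D, and the lowercase numeral fits major mode.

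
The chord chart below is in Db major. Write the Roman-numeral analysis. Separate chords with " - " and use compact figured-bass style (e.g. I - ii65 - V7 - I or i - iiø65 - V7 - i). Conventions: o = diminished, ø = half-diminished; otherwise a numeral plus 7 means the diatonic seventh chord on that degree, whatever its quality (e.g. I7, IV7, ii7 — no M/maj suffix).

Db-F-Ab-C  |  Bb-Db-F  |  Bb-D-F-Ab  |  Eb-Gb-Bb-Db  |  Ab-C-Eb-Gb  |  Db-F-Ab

I7 - vi - V7/ii - ii7 - V7 - I

Db-F-Ab-C: major seventh chord on Db = scale degree 1 → I7.
Bb-Db-F has root Bb, degree 6 in Db major, so vi.
Bb-D-F-Ab is the secondary dominant of ii (dominant seventh chord on Bb): V7/ii.
Eb-Gb-Bb-Db: root Eb is the supertonic; minor seventh chord there is ii7.
Ab-C-Eb-Gb has root Ab, degree 5 in Db major, so V7.
Db-F-Ab: major triad on Db = scale degree 1 → I.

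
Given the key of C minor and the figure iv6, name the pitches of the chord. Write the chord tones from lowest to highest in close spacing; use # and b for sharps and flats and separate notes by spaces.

Ab C F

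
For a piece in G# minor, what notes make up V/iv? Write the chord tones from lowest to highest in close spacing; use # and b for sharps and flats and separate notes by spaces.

G# B# D#

V/iv is a secondary dominant — the dominant triad of iv. iv in G# minor is C#, so the applied chord's root is G#, a perfect fifth above.
Building a major triad on G# gives G#-B#-D#.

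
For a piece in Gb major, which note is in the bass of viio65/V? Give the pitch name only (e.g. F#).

The applied chord viio65/V is rooted on C: C-Eb-Gb-Bbb.
The figure 65 means first inversion — the third is in the bass.

Eb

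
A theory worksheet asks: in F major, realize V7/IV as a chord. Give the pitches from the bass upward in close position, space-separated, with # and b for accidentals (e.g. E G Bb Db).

V7/IV is a secondary dominant — the dominant seventh of IV. IV in F major is Bb, so the applied chord's root is F, a perfect fifth above.
Building a dominant seventh chord on F gives F-A-C-Eb.

F A C Eb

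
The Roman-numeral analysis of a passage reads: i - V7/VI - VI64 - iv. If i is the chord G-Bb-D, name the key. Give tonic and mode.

G minor

The chord Gm is a minor triad rooted on G; its label is i.
If G is scale degree 1 and the mode makes that degree carry a minor triad, the tonic is G and the mode is minor.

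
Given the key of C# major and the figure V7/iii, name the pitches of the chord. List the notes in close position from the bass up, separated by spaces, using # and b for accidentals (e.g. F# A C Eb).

B# D## F## A#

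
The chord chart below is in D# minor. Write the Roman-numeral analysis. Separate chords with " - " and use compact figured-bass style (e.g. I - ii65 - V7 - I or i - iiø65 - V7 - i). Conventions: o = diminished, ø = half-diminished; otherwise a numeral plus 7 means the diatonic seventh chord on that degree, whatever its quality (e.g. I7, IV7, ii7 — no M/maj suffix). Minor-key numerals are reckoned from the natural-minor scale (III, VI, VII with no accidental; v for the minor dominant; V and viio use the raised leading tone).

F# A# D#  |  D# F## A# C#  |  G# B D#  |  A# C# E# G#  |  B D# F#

F#-A#-D#: root D# is the tonic; minor triad there is i6.
D#-F##-A#-C#: a dominant seventh chord on D#, the applied dominant of iv → V7/iv.
G#-B-D#: root G# is the subdominant; minor triad there is iv.
A#-C#-E#-G#: root A# is the dominant; minor seventh chord there is v7.
B-D#-F# has root B, degree 6 in D# minor, so VI.

i6 - V7/iv - iv - v7 - VI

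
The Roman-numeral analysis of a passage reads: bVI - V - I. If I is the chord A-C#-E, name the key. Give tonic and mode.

The anchor chord is a major triad on A, labeled I.
If A is scale degree 1 and the mode makes that degree carry a major triad, the tonic is A and the mode is major.

A major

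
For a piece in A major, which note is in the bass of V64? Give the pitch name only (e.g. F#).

V in A major has root E; the chord is E-G#-B.
The figure 64 means second inversion — the fifth is in the bass.

B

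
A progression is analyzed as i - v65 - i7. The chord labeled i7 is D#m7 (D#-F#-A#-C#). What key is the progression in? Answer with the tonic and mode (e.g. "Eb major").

D# minor

i7 is given as D#-F#-A#-C# — a minor seventh chord with root D#.
If D# is scale degree 1 and the mode makes that degree carry a minor seventh chord, the tonic is D# and the mode is minor.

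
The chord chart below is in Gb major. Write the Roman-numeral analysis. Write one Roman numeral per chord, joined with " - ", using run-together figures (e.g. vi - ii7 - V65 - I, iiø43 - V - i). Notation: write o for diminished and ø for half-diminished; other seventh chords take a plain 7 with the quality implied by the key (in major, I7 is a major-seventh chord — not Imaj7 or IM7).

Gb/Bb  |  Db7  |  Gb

Gb/Bb has root Gb, degree 1 in Gb major, so I6.
Db7: dominant seventh chord on Db = scale degree 5 → V7.
Gb: major triad on Gb = scale degree 1 → I.

I6 - V7 - I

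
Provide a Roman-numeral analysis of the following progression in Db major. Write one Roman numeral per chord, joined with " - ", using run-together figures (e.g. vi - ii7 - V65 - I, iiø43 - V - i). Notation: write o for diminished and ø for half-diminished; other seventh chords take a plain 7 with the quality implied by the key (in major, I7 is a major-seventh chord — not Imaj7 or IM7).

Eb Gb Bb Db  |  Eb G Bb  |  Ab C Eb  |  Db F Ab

ii7 - V/V - V - I

Eb-Gb-Bb-Db: root Eb is the supertonic; minor seventh chord there is ii7.
Eb-G-Bb: chromatic; Eb is V of V, so V/V.
Ab-C-Eb: root Ab is the dominant; major triad there is V.
Db-F-Ab: major triad on Db = scale degree 1 → I.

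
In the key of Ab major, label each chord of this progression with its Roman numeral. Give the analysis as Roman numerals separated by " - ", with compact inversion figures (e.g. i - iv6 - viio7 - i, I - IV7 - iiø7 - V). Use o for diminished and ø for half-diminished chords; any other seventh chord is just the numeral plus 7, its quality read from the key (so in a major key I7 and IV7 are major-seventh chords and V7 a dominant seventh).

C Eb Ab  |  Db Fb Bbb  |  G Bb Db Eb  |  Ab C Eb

I6 - bII6 - V65 - I

C-Eb-Ab has root Ab, degree 1 in Ab major, so I6.
Db-Fb-Bbb: Bbb with this quality isn't in the key; a major triad on b2 is the Neapolitan sixth, bII6 (third, Db, in the bass — hence the 6).
G-Bb-Db-Eb has root Eb, degree 5 in Ab major, so V65.
Ab-C-Eb: major triad on Ab = scale degree 1 → I.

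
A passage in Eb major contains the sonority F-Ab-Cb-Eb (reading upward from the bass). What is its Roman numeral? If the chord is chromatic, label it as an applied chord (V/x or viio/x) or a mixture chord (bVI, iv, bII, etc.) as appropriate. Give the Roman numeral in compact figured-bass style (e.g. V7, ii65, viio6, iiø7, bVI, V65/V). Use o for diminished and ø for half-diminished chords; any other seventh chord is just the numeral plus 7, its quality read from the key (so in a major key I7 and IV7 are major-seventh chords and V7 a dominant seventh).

Stacked in thirds the chord is F-Ab-Cb-Eb: a half-diminished seventh chord on F.
F is the second degree of Eb major. This is the half-diminished supertonic seventh, borrowed from the parallel minor.

iiø7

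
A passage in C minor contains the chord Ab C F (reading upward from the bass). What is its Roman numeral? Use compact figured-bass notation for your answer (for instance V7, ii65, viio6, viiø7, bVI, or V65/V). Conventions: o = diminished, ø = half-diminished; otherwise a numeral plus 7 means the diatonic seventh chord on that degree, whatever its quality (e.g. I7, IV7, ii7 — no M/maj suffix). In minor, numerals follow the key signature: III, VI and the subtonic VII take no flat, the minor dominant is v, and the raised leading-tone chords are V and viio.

The pitches F-Ab-C form a minor triad rooted on F.
In C minor, F is the subdominant; the diatonic minor triad there is iv.
With Ab in the bass the chord is in first inversion, so the figured bass is 6.

iv6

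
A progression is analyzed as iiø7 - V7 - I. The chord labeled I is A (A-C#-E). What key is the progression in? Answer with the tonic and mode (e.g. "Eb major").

A major

I is given as A-C#-E — a major triad with root A.
If A is scale degree 1 and the mode makes that degree carry a major triad, the tonic is A and the mode is major.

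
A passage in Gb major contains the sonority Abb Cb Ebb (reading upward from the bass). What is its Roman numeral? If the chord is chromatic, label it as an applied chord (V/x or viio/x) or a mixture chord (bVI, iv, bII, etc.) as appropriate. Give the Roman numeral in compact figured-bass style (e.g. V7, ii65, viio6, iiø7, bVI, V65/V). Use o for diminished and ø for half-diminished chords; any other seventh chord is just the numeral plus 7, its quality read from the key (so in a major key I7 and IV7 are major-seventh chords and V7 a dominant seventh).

The pitches Abb-Cb-Ebb form a major triad rooted on Abb.
Abb is the lowered second degree of Gb major (diatonic 2 would be Ab). This is the Neapolitan chord — a major triad on the lowered second degree.

bII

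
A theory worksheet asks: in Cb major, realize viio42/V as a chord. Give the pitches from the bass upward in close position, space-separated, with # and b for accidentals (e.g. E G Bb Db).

viio42/V is a secondary leading-tone chord. The target V is Gb in Cb major; the applied chord is rooted a semitone below, on F.
Building a fully diminished seventh chord on F gives F-Ab-Cb-Ebb.
The figured bass 42 indicates third inversion, placing the seventh (Ebb) in the bass: Ebb-F-Ab-Cb.

Ebb F Ab Cb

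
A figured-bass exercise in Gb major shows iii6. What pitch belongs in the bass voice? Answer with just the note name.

iii in Gb major has root Bb; the chord is Bb-Db-F.
The figure 6 means first inversion — the third is in the bass.

Db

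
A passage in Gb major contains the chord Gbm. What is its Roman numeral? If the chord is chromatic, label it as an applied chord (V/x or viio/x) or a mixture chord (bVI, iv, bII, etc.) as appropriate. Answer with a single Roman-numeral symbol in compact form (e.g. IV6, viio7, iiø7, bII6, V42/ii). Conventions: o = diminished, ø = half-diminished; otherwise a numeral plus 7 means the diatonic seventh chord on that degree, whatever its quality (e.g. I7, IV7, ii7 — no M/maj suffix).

Stacked in thirds the chord is Gb-Bbb-Db: a minor triad on Gb.
Gb is the first degree of Gb major. This is the minor tonic, borrowed from the parallel minor.

i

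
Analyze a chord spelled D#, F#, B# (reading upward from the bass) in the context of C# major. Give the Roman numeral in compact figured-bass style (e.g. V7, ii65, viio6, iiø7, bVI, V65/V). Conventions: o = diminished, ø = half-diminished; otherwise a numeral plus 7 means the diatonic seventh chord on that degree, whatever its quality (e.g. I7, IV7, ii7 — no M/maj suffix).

viio6

Stacked in thirds the chord is B#-D#-F#: a diminished triad on B#.
B# is scale degree 7 in C# major, and a diminished triad on that degree is written viio.
With D# in the bass the chord is in first inversion, so the figured bass is 6.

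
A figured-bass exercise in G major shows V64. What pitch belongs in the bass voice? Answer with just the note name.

A

V in G major has root D; the chord is D-F#-A.
The figure 64 means second inversion — the fifth is in the bass.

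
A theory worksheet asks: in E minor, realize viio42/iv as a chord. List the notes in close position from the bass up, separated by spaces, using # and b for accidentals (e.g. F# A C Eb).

The slash marks an applied leading-tone chord: viio of iv. In E minor, iv is A, so the leading tone to it is G#, a half step below.
Building a fully diminished seventh chord on G# gives G#-B-D-F.
With the 42 figure the chord is in third inversion; from the bass F upward in close position it reads F-G#-B-D.

F G# B D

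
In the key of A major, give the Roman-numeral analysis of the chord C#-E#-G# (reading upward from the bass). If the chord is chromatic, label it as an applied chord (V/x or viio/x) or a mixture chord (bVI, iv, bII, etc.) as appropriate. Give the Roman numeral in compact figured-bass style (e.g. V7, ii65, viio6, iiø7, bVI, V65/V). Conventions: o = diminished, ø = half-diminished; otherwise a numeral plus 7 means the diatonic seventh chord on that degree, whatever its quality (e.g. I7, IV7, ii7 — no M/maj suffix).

V/vi

Stacked in thirds the chord is C#-E#-G#: a major triad on C#.
C# is not a diatonic chord root with this quality in A major, but it lies a perfect fifth above F# (vi), so the chord functions as an applied dominant of vi.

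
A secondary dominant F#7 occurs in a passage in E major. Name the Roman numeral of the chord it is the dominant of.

V

The chord is a dominant seventh chord on F#.
A dominant resolves down a perfect fifth: F# → B. In E major, B is scale degree 5, i.e. V.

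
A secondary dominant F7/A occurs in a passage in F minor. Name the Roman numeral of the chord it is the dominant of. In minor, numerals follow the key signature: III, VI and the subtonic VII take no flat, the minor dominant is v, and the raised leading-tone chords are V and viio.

The chord is a dominant seventh chord on F.
A dominant resolves down a perfect fifth: F → Bb. In F minor, Bb is scale degree 4, i.e. iv.

iv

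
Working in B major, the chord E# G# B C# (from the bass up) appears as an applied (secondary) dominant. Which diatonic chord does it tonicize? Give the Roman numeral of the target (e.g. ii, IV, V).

The chord is a dominant seventh chord on C#.
A dominant resolves down a perfect fifth: C# → F#. In B major, F# is scale degree 5, i.e. V.

V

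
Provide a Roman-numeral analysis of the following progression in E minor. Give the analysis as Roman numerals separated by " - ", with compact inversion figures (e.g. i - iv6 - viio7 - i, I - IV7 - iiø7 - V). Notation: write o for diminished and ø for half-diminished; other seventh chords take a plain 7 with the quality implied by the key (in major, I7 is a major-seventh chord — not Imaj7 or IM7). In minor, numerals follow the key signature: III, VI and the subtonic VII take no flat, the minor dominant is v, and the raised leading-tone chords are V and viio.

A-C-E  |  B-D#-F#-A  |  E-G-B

A-C-E: root A is the subdominant; minor triad there is iv.
B-D#-F#-A has root B, degree 5 in E minor, so V7.
E-G-B has root E, degree 1 in E minor, so i.

iv - V7 - i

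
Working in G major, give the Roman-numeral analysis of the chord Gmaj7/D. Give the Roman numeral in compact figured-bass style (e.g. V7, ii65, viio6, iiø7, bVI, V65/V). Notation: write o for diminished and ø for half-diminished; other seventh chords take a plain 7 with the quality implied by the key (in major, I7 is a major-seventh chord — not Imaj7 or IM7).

I43

The pitches G-B-D-F# form a major seventh chord rooted on G.
G is scale degree 1 in G major, and a major seventh chord on that degree is written I7.
With D in the bass the chord is in second inversion, so the figured bass is 43.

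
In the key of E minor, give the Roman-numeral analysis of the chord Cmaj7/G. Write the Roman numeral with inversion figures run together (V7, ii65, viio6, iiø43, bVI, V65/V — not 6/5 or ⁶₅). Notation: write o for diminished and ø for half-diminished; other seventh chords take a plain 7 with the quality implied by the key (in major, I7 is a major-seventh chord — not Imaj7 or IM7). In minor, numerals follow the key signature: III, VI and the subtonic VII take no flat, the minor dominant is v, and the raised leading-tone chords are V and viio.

VI43

The pitches C-E-G-B form a major seventh chord rooted on C.
In E minor, C is the submediant; the diatonic major seventh chord there is VI7.
With G in the bass the chord is in second inversion, so the figured bass is 43.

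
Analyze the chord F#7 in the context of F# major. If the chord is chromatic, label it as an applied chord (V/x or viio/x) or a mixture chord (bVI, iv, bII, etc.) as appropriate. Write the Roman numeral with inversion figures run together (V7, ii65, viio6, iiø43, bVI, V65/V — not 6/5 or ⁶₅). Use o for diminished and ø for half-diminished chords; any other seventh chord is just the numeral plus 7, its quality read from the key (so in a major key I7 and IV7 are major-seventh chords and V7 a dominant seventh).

Stacked in thirds the chord is F#-A#-C#-E: a dominant seventh chord on F#.
F# is not a diatonic chord root with this quality in F# major, but it lies a perfect fifth above B (IV), so the chord functions as an applied dominant of IV.

V7/IV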